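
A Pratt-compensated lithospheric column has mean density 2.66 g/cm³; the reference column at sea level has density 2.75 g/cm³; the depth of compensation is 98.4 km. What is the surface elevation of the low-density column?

ρ_ref D = ρ (D + h) → h = D (ρ_ref − ρ)/ρ.
h = 98.4 km × (2.75 − 2.66)/2.66 = 3.33 km.

3.33 km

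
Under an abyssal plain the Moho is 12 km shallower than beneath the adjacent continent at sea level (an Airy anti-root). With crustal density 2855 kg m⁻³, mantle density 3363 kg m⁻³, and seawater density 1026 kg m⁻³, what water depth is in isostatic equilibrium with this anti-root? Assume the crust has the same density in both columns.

3.33 km

Replacing a thickness d of crust by seawater at the top must be balanced by replacing crust with mantle at the base: d (ρ_c − ρ_w) = a (ρ_m − ρ_c).
d = a (ρ_m − ρ_c)/(ρ_c − ρ_w) = 12 km × 508/1829 = 3.33 km.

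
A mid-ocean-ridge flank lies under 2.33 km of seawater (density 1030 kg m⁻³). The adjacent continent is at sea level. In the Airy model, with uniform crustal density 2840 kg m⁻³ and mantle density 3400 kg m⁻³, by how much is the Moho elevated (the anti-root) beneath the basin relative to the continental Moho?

Equating mass per unit area of the two columns: replacing crust with seawater at the top is compensated by replacing crust with mantle at the base: d (ρ_c − ρ_w) = a (ρ_m − ρ_c).
a = d (ρ_c − ρ_w)/(ρ_m − ρ_c) = 2.33 km × 1810/560 = 7.53 km.

7.53 km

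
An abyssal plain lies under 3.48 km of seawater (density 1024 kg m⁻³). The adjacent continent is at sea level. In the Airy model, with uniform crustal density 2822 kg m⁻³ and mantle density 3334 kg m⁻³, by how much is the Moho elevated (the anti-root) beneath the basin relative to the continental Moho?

12.2 km

In Airy isostatic equilibrium: replacing crust with seawater at the top is compensated by replacing crust with mantle at the base: d (ρ_c − ρ_w) = a (ρ_m − ρ_c).
a = d (ρ_c − ρ_w)/(ρ_m − ρ_c) = 3.48 km × 1798/512 = 12.2 km.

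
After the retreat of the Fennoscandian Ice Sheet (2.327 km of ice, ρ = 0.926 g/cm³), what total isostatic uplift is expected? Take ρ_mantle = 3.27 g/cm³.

Removing the load lets mantle flow back in; uplift u satisfies ρ_ice t = ρ_m u.
u = t ρ_ice/ρ_m = 2.327 km × 0.926/3.27 = 0.659 km.

0.659 km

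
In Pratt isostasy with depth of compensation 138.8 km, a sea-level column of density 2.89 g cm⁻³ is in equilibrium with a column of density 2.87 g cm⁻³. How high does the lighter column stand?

ρ_ref D = ρ (D + h) → h = D (ρ_ref − ρ)/ρ.
h = 138.8 km × (2.89 − 2.87)/2.87 = 0.967 km.

0.967 km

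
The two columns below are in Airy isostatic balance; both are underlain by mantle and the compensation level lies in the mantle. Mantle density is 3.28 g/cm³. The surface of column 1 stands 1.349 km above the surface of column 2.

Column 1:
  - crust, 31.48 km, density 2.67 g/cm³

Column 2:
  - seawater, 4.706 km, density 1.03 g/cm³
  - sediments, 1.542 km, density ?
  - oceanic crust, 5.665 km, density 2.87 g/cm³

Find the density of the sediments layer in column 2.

Take the compensation level at the base of the deeper column (depth z_c below the surface of column 1) and equate Σ ρ_i t_i down to z_c; mantle fills any gap and the z_c terms cancel.
Column 1: 31.48×2.67 + (z_c − 31.48)×3.28
Column 2: 1.349×0 + 4.706×1.03 + 1.542×ρ + 5.665×2.87 + (z_c − 1.349 − 11.913)×3.28
The z_c×3.28 term appears on both sides and cancels. Collect the known terms of each column as K = Σ(ρt)_known − 3.28 × (depth of known layers): K_1 = 84.0516 − 3.28×31.48 = −19.2028; K_2 = 21.10573 − 3.28×(1.349 + 11.913) = −22.39363.
Balance: K_1 = K_2 + 1.542×ρ, so ρ = (K_1 − K_2)/1.542 = 3.19083/1.542 = 2.07 g/cm³.

2.07 g/cm³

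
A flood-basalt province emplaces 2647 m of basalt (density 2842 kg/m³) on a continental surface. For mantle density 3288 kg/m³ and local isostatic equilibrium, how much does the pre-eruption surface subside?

2290 m

Subaerial loading: s = t ρ_load / ρ_m.
s = 2647 m × 2842/3288 = 2290 m.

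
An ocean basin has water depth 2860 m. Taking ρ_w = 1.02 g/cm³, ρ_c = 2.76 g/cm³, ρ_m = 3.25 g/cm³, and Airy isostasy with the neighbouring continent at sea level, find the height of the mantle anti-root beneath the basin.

10200 m

Equating mass per unit area of the two columns: replacing crust with seawater at the top is compensated by replacing crust with mantle at the base: d (ρ_c − ρ_w) = a (ρ_m − ρ_c).
a = d (ρ_c − ρ_w)/(ρ_m − ρ_c) = 2860 m × 1.74/0.49 = 10200 m.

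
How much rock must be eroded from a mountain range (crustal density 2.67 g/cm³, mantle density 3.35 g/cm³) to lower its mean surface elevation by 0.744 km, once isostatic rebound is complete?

3.67 km

Net drop Δ = e − u = e − e ρ_c/ρ_m = e (ρ_m − ρ_c)/ρ_m.
e = Δ ρ_m/(ρ_m − ρ_c) = 0.744 km × 3.35/0.68 = 3.67 km.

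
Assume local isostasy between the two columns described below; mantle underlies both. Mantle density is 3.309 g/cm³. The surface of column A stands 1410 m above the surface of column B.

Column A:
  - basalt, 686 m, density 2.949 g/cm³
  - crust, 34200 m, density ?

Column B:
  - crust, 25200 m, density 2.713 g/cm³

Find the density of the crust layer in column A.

Take the compensation level at the base of the deeper column (depth z_c below the surface of column A) and equate Σ ρ_i t_i down to z_c; mantle fills any gap and the z_c terms cancel.
Column A: 686×2.949 + 34200×ρ + (z_c − 34886)×3.309
Column B: 1410×0 + 25200×2.713 + (z_c − 1410 − 25200)×3.309
The z_c×3.309 term appears on both sides and cancels. Collect the known terms of each column as K = Σ(ρt)_known − 3.309 × (depth of known layers): K_A = 2023.014 − 3.309×34886 = −113414.76; K_B = 68367.6 − 3.309×(1410 + 25200) = −19684.89.
Balance: K_A + 34200×ρ = K_B, so ρ = (K_B − K_A)/34200 = 93729.9/34200 = 2.74 g/cm³.

2.74 g/cm³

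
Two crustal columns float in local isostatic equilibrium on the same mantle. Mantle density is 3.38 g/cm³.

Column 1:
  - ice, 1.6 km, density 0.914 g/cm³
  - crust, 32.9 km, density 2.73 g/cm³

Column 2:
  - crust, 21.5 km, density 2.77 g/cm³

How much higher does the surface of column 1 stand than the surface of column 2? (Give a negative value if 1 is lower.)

For any compensation level in the mantle, the mantle terms cancel and isostasy reduces to e = (Σt_1 − Σt_2) − (Σ(ρt)_1 − Σ(ρt)_2) / ρ_m.
Σt_1 = 34.5 km; Σt_2 = 21.5 km; Σ(ρt)_1 = 91.2794; Σ(ρt)_2 = 59.555 (in km·g/cm³).
e = (34.5 − 21.5) − (91.2794 − 59.555) / 3.38 = 3.61 km.

3.61 km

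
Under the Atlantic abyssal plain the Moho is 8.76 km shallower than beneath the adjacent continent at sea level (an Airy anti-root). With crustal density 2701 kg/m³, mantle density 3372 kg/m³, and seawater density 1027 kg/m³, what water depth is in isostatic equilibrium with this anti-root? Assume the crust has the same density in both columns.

Replacing a thickness d of crust by seawater at the top must be balanced by replacing crust with mantle at the base: d (ρ_c − ρ_w) = a (ρ_m − ρ_c).
d = a (ρ_m − ρ_c)/(ρ_c − ρ_w) = 8.76 km × 671/1674 = 3.51 km.

3.51 km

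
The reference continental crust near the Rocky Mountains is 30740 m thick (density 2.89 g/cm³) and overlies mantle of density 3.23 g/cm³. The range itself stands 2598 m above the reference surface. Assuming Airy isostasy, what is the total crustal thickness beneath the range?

Root depth r = h ρ_c / (ρ_m − ρ_c) = 2598 m × 2.89 / 0.34 = 22080 m.
Total thickness = T + h + r = 30740 m + 2598 m + 22080 m = 55400 m.

55400 m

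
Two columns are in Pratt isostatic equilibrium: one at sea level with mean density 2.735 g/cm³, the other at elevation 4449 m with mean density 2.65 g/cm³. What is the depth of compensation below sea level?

ρ_ref D = ρ (D + h) → D (ρ_ref − ρ) = ρ h.
D = ρ h/(ρ_ref − ρ) = 2.65 × 4449 m/(2.735 − 2.65) = 139000 m.

139000 m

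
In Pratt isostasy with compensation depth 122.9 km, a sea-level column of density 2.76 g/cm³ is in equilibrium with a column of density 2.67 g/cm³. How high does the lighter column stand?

ρ_ref D = ρ (D + h) → h = D (ρ_ref − ρ)/ρ.
h = 122.9 km × (2.76 − 2.67)/2.67 = 4.14 km.

4.14 km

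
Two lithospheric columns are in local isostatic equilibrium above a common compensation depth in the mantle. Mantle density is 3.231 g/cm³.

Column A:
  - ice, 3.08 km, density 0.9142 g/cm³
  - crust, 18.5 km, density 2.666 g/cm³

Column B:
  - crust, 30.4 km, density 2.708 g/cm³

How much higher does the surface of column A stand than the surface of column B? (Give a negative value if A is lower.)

For any compensation level in the mantle, the mantle terms cancel and isostasy reduces to e = (Σt_A − Σt_B) − (Σ(ρt)_A − Σ(ρt)_B) / ρ_m.
Σt_A = 21.58 km; Σt_B = 30.4 km; Σ(ρt)_A = 52.136736; Σ(ρt)_B = 82.3232 (in km·g/cm³).
e = (21.58 − 30.4) − (52.136736 − 82.3232) / 3.231 = 0.523 km.

0.523 km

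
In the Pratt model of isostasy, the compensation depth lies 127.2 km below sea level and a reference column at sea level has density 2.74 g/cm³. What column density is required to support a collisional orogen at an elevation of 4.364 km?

Pratt balance: ρ_ref D = ρ (D + h).
ρ = ρ_ref D/(D + h) = 2.74 × 127.2 km/(127.2 km + 4.364 km) = 2.65 g/cm³.

2.65 g/cm³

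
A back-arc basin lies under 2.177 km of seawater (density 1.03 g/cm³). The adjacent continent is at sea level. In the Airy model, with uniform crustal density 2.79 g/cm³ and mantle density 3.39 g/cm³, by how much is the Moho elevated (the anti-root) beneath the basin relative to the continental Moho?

By Archimedes' principle applied to the lithosphere: replacing crust with seawater at the top is compensated by replacing crust with mantle at the base: d (ρ_c − ρ_w) = a (ρ_m − ρ_c).
a = d (ρ_c − ρ_w)/(ρ_m − ρ_c) = 2.177 km × 1.76/0.6 = 6.39 km.

6.39 km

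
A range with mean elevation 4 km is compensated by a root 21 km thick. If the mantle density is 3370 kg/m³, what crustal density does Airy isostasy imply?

2830 kg/m³

ρ_c h = (ρ_m − ρ_c) r → ρ_c (h + r) = ρ_m r → ρ_c = ρ_m r / (h + r).
ρ_c = 3370 × 21 km / (4 km + 21 km) = 2830 kg/m³.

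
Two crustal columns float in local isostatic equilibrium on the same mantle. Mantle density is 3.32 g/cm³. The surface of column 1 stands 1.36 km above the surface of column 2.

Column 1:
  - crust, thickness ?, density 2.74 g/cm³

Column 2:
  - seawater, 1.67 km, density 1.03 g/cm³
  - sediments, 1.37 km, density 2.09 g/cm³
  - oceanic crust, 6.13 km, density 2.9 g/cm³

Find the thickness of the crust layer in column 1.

Take the compensation level at the base of the deeper column (depth z_c below the surface of column 1) and equate Σ ρ_i t_i down to z_c; mantle fills any gap and the z_c terms cancel.
Column 1: x×2.74 + (z_c − 0 − x)×3.32
Column 2: 1.36×0 + 1.67×1.03 + 1.37×2.09 + 6.13×2.9 + (z_c − 1.36 − 9.17)×3.32
The z_c×3.32 term appears on both sides and cancels. Collect the known terms of each column as K = Σ(ρt)_known − 3.32 × (depth of known layers): K_1 = 0 − 3.32×0 = 0; K_2 = 22.3604 − 3.32×(1.36 + 9.17) = −12.5992.
Balance: K_1 − x×(3.32 − 2.74) = K_2, so x = (K_1 − K_2)/(3.32 − 2.74) = 12.5992/0.58 = 21.7 km.

21.7 km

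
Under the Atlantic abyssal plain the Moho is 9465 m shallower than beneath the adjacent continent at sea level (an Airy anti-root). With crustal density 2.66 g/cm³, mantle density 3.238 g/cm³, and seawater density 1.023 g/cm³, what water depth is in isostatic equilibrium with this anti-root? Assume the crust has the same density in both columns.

Replacing a thickness d of crust by seawater at the top must be balanced by replacing crust with mantle at the base: d (ρ_c − ρ_w) = a (ρ_m − ρ_c).
d = a (ρ_m − ρ_c)/(ρ_c − ρ_w) = 9465 m × 0.578/1.637 = 3340 m.

3340 m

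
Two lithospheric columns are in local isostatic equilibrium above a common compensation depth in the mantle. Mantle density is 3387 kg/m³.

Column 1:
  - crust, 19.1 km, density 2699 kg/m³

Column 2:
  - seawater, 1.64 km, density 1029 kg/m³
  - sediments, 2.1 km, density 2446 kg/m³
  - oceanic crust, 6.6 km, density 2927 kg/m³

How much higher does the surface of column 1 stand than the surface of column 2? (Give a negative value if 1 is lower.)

For any compensation level in the mantle, the mantle terms cancel and isostasy reduces to e = (Σt_1 − Σt_2) − (Σ(ρt)_1 − Σ(ρt)_2) / ρ_m.
Σt_1 = 19.1 km; Σt_2 = 10.34 km; Σ(ρt)_1 = 51550.9; Σ(ρt)_2 = 26142.36 (in km·kg/m³).
e = (19.1 − 10.34) − (51550.9 − 26142.36) / 3387 = 1.26 km.

1.26 km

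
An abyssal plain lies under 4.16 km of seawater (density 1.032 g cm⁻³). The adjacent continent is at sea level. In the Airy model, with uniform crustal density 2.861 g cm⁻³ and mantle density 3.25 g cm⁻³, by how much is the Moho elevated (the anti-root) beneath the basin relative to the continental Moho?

19.6 km

In Airy isostatic equilibrium: replacing crust with seawater at the top is compensated by replacing crust with mantle at the base: d (ρ_c − ρ_w) = a (ρ_m − ρ_c).
a = d (ρ_c − ρ_w)/(ρ_m − ρ_c) = 4.16 km × 1.829/0.389 = 19.6 km.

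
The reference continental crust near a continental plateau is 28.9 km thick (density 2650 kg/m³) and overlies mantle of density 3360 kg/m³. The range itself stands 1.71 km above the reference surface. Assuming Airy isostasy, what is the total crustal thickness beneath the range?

37 km

Root depth r = h ρ_c / (ρ_m − ρ_c) = 1.71 km × 2650 / 710 = 6.382 km.
Total thickness = T + h + r = 28.9 km + 1.71 km + 6.382 km = 37 km.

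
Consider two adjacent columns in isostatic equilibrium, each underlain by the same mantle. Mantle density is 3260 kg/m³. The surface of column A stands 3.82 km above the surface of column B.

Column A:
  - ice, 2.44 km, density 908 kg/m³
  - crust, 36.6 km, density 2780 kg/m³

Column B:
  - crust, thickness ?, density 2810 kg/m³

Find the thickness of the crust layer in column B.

24.1 km

Take the compensation level at the base of the deeper column (depth z_c below the surface of column A) and equate Σ ρ_i t_i down to z_c; mantle fills any gap and the z_c terms cancel.
Column A: 2.44×908 + 36.6×2780 + (z_c − 39.04)×3260
Column B: 3.82×0 + x×2810 + (z_c − 3.82 − 0 − x)×3260
The z_c×3260 term appears on both sides and cancels. Collect the known terms of each column as K = Σ(ρt)_known − 3260 × (depth of known layers): K_A = 103963.52 − 3260×39.04 = −23306.88; K_B = 0 − 3260×(3.82 + 0) = −12453.2.
Balance: K_A = K_B − x×(3260 − 2810), so x = (K_B − K_A)/(3260 − 2810) = 10853.7/450 = 24.1 km.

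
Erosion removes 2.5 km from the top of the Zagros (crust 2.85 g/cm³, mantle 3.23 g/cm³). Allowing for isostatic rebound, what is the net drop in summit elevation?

0.294 km

Rebound u = e ρ_c/ρ_m = 2.5 km × 2.85/3.23 = 2.206 km.
Net surface drop = e − u = 2.5 km − 2.206 km = e (ρ_m − ρ_c)/ρ_m = 0.294 km.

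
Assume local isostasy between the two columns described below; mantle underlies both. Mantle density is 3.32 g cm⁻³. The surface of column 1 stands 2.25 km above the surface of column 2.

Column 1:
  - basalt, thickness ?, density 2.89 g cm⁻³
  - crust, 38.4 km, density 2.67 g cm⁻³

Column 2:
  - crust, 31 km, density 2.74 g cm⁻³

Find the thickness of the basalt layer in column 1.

1.14 km

Take the compensation level at the base of the deeper column (depth z_c below the surface of column 1) and equate Σ ρ_i t_i down to z_c; mantle fills any gap and the z_c terms cancel.
Column 1: x×2.89 + 38.4×2.67 + (z_c − 38.4 − x)×3.32
Column 2: 2.25×0 + 31×2.74 + (z_c − 2.25 − 31)×3.32
The z_c×3.32 term appears on both sides and cancels. Collect the known terms of each column as K = Σ(ρt)_known − 3.32 × (depth of known layers): K_1 = 102.528 − 3.32×38.4 = −24.96; K_2 = 84.94 − 3.32×(2.25 + 31) = −25.45.
Balance: K_1 − x×(3.32 − 2.89) = K_2, so x = (K_1 − K_2)/(3.32 − 2.89) = 0.49/0.43 = 1.14 km.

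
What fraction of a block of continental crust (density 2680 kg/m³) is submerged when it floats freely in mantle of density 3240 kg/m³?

82.7%

Submerged fraction = ρ_obj/ρ_fluid = 2680/3240 = 82.7%.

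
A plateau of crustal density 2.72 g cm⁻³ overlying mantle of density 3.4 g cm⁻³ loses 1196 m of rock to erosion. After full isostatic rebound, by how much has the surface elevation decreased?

Rebound u = e ρ_c/ρ_m = 1196 m × 2.72/3.4 = 956.8 m.
Net surface drop = e − u = 1196 m − 956.8 m = e (ρ_m − ρ_c)/ρ_m = 239 m.

239 m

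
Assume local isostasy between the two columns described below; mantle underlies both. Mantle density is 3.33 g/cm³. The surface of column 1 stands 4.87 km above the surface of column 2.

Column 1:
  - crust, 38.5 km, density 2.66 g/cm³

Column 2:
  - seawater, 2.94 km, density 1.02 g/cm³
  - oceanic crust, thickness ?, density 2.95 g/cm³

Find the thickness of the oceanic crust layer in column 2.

7.33 km

Take the compensation level at the base of the deeper column (depth z_c below the surface of column 1) and equate Σ ρ_i t_i down to z_c; mantle fills any gap and the z_c terms cancel.
Column 1: 38.5×2.66 + (z_c − 38.5)×3.33
Column 2: 4.87×0 + 2.94×1.02 + x×2.95 + (z_c − 4.87 − 2.94 − x)×3.33
The z_c×3.33 term appears on both sides and cancels. Collect the known terms of each column as K = Σ(ρt)_known − 3.33 × (depth of known layers): K_1 = 102.41 − 3.33×38.5 = −25.795; K_2 = 2.9988 − 3.33×(4.87 + 2.94) = −23.0085.
Balance: K_1 = K_2 − x×(3.33 − 2.95), so x = (K_2 − K_1)/(3.33 − 2.95) = 2.7865/0.38 = 7.33 km.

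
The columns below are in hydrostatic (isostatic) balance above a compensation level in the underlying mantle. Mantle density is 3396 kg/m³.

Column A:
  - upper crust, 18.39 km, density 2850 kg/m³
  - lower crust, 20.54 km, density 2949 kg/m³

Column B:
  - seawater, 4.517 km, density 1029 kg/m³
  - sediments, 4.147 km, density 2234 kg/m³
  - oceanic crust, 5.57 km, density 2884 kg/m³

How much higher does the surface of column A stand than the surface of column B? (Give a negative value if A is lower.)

For any compensation level in the mantle, the mantle terms cancel and isostasy reduces to e = (Σt_A − Σt_B) − (Σ(ρt)_A − Σ(ρt)_B) / ρ_m.
Σt_A = 38.93 km; Σt_B = 14.234 km; Σ(ρt)_A = 112983.96; Σ(ρt)_B = 29976.271 (in km·kg/m³).
e = (38.93 − 14.234) − (112983.96 − 29976.271) / 3396 = 0.253 km.

0.253 km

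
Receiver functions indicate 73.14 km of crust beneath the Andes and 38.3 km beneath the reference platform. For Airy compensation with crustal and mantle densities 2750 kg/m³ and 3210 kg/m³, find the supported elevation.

Excess crust Δ = 73.14 km − 38.3 km = 34.84 km, split between elevation h and root r with h + r = Δ.
Airy balance ρ_c h = (ρ_m − ρ_c) r gives r = h ρ_c/(ρ_m − ρ_c), so h (1 + ρ_c/(ρ_m − ρ_c)) = Δ, i.e. h = Δ (ρ_m − ρ_c)/ρ_m.
h = 34.84 km × 460/3210 = 4.99 km.

4.99 km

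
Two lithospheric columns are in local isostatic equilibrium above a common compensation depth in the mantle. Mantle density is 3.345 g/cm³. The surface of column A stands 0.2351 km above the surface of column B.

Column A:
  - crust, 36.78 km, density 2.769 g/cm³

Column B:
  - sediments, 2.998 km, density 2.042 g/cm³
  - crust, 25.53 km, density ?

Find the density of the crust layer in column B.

Take the compensation level at the base of the deeper column (depth z_c below the surface of column A) and equate Σ ρ_i t_i down to z_c; mantle fills any gap and the z_c terms cancel.
Column A: 36.78×2.769 + (z_c − 36.78)×3.345
Column B: 0.2351×0 + 2.998×2.042 + 25.53×ρ + (z_c − 0.2351 − 28.528)×3.345
The z_c×3.345 term appears on both sides and cancels. Collect the known terms of each column as K = Σ(ρt)_known − 3.345 × (depth of known layers): K_A = 101.84382 − 3.345×36.78 = −21.18528; K_B = 6.121916 − 3.345×(0.2351 + 28.528) = −90.0906535.
Balance: K_A = K_B + 25.53×ρ, so ρ = (K_A − K_B)/25.53 = 68.9054/25.53 = 2.7 g/cm³.

2.7 g/cm³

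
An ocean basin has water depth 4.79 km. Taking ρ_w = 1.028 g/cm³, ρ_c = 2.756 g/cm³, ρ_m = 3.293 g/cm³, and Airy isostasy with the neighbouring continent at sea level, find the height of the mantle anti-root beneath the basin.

15.4 km

Equating mass per unit area of the two columns: replacing crust with seawater at the top is compensated by replacing crust with mantle at the base: d (ρ_c − ρ_w) = a (ρ_m − ρ_c).
a = d (ρ_c − ρ_w)/(ρ_m − ρ_c) = 4.79 km × 1.728/0.537 = 15.4 km.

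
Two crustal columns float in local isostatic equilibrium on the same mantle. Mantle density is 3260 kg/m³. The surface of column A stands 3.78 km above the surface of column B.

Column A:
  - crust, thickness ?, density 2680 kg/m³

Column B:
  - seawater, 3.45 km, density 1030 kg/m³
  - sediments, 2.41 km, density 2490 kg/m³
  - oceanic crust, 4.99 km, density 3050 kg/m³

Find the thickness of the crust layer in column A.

Take the compensation level at the base of the deeper column (depth z_c below the surface of column A) and equate Σ ρ_i t_i down to z_c; mantle fills any gap and the z_c terms cancel.
Column A: x×2680 + (z_c − 0 − x)×3260
Column B: 3.78×0 + 3.45×1030 + 2.41×2490 + 4.99×3050 + (z_c − 3.78 − 10.85)×3260
The z_c×3260 term appears on both sides and cancels. Collect the known terms of each column as K = Σ(ρt)_known − 3260 × (depth of known layers): K_A = 0 − 3260×0 = 0; K_B = 24773.9 − 3260×(3.78 + 10.85) = −22919.9.
Balance: K_A − x×(3260 − 2680) = K_B, so x = (K_A − K_B)/(3260 − 2680) = 22919.9/580 = 39.5 km.

39.5 km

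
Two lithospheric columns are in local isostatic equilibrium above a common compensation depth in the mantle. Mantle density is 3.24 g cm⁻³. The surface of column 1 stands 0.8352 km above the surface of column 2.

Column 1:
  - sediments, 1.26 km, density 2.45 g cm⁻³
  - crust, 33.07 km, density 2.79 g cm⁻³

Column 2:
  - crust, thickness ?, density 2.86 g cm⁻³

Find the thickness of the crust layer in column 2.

34.7 km

Take the compensation level at the base of the deeper column (depth z_c below the surface of column 1) and equate Σ ρ_i t_i down to z_c; mantle fills any gap and the z_c terms cancel.
Column 1: 1.26×2.45 + 33.07×2.79 + (z_c − 34.33)×3.24
Column 2: 0.8352×0 + x×2.86 + (z_c − 0.8352 − 0 − x)×3.24
The z_c×3.24 term appears on both sides and cancels. Collect the known terms of each column as K = Σ(ρt)_known − 3.24 × (depth of known layers): K_1 = 95.3523 − 3.24×34.33 = −15.8769; K_2 = 0 − 3.24×(0.8352 + 0) = −2.706048.
Balance: K_1 = K_2 − x×(3.24 − 2.86), so x = (K_2 − K_1)/(3.24 − 2.86) = 13.1709/0.38 = 34.7 km.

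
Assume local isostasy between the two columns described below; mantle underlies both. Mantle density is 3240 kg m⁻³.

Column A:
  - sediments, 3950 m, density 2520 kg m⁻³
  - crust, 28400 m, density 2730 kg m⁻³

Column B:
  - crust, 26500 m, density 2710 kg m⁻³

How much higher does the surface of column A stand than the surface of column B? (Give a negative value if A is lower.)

1010 m

For any compensation level in the mantle, the mantle terms cancel and isostasy reduces to e = (Σt_A − Σt_B) − (Σ(ρt)_A − Σ(ρt)_B) / ρ_m.
Σt_A = 32350 m; Σt_B = 26500 m; Σ(ρt)_A = 87486000; Σ(ρt)_B = 71815000 (in m·kg m⁻³).
e = (32350 − 26500) − (87486000 − 71815000) / 3240 = 1010 m.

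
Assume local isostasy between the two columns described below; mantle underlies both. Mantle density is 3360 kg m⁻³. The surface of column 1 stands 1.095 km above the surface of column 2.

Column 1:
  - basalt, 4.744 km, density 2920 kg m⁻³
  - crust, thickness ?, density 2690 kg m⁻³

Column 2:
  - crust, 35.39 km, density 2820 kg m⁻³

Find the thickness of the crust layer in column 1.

Take the compensation level at the base of the deeper column (depth z_c below the surface of column 1) and equate Σ ρ_i t_i down to z_c; mantle fills any gap and the z_c terms cancel.
Column 1: 4.744×2920 + x×2690 + (z_c − 4.744 − x)×3360
Column 2: 1.095×0 + 35.39×2820 + (z_c − 1.095 − 35.39)×3360
The z_c×3360 term appears on both sides and cancels. Collect the known terms of each column as K = Σ(ρt)_known − 3360 × (depth of known layers): K_1 = 13852.48 − 3360×4.744 = −2087.36; K_2 = 99799.8 − 3360×(1.095 + 35.39) = −22789.8.
Balance: K_1 − x×(3360 − 2690) = K_2, so x = (K_1 − K_2)/(3360 − 2690) = 20702.4/670 = 30.9 km.

30.9 km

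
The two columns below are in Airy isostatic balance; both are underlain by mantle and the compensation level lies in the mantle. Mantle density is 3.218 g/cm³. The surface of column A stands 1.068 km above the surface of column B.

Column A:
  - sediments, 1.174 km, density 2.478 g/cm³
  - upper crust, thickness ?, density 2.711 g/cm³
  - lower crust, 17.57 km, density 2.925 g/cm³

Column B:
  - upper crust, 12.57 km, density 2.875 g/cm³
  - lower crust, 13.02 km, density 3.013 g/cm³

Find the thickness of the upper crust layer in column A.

Take the compensation level at the base of the deeper column (depth z_c below the surface of column A) and equate Σ ρ_i t_i down to z_c; mantle fills any gap and the z_c terms cancel.
Column A: 1.174×2.478 + x×2.711 + 17.57×2.925 + (z_c − 18.744 − x)×3.218
Column B: 1.068×0 + 12.57×2.875 + 13.02×3.013 + (z_c − 1.068 − 25.59)×3.218
The z_c×3.218 term appears on both sides and cancels. Collect the known terms of each column as K = Σ(ρt)_known − 3.218 × (depth of known layers): K_A = 54.301422 − 3.218×18.744 = −6.01677; K_B = 75.36801 − 3.218×(1.068 + 25.59) = −10.417434.
Balance: K_A − x×(3.218 − 2.711) = K_B, so x = (K_A − K_B)/(3.218 − 2.711) = 4.40066/0.507 = 8.68 km.

8.68 km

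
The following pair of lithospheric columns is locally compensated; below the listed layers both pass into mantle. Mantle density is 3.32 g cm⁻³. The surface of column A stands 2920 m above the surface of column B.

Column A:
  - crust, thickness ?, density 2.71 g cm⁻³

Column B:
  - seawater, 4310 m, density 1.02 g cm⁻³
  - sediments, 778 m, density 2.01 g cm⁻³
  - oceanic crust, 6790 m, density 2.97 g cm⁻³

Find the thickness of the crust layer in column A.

Take the compensation level at the base of the deeper column (depth z_c below the surface of column A) and equate Σ ρ_i t_i down to z_c; mantle fills any gap and the z_c terms cancel.
Column A: x×2.71 + (z_c − 0 − x)×3.32
Column B: 2920×0 + 4310×1.02 + 778×2.01 + 6790×2.97 + (z_c − 2920 − 11878)×3.32
The z_c×3.32 term appears on both sides and cancels. Collect the known terms of each column as K = Σ(ρt)_known − 3.32 × (depth of known layers): K_A = 0 − 3.32×0 = 0; K_B = 26126.28 − 3.32×(2920 + 11878) = −23003.08.
Balance: K_A − x×(3.32 − 2.71) = K_B, so x = (K_A − K_B)/(3.32 − 2.71) = 23003.1/0.61 = 37700 m.

37700 m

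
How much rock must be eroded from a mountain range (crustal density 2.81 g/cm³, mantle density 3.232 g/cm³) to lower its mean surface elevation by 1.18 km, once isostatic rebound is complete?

9.04 km

Net drop Δ = e − u = e − e ρ_c/ρ_m = e (ρ_m − ρ_c)/ρ_m.
e = Δ ρ_m/(ρ_m − ρ_c) = 1.18 km × 3.232/0.422 = 9.04 km.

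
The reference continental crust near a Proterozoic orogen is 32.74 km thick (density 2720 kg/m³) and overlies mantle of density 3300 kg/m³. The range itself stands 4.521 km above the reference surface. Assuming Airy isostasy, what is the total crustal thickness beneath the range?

Root depth r = h ρ_c / (ρ_m − ρ_c) = 4.521 km × 2720 / 580 = 21.2 km.
Total thickness = T + h + r = 32.74 km + 4.521 km + 21.2 km = 58.5 km.

58.5 km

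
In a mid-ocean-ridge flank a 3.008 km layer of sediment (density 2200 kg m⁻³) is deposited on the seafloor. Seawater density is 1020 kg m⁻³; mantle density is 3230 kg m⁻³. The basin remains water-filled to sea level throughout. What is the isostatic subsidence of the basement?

1.61 km

Submarine loading: the sediment displaces seawater, and the subsidence is in turn flooded, so s (ρ_m − ρ_w) = t (ρ_sed − ρ_w).
s = 3.008 km × (2200 − 1020) / (3230 − 1020) = 1.61 km.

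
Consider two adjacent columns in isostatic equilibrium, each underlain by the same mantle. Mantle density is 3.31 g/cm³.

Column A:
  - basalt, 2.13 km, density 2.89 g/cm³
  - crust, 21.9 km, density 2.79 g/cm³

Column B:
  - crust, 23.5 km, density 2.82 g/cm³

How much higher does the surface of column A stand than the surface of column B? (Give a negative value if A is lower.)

0.232 km

For any compensation level in the mantle, the mantle terms cancel and isostasy reduces to e = (Σt_A − Σt_B) − (Σ(ρt)_A − Σ(ρt)_B) / ρ_m.
Σt_A = 24.03 km; Σt_B = 23.5 km; Σ(ρt)_A = 67.2567; Σ(ρt)_B = 66.27 (in km·g/cm³).
e = (24.03 − 23.5) − (67.2567 − 66.27) / 3.31 = 0.232 km.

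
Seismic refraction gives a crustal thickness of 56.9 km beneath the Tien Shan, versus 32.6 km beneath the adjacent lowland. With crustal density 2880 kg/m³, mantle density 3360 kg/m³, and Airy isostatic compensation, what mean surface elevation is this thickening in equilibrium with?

Excess crust Δ = 56.9 km − 32.6 km = 24.3 km, split between elevation h and root r with h + r = Δ.
Airy balance ρ_c h = (ρ_m − ρ_c) r gives r = h ρ_c/(ρ_m − ρ_c), so h (1 + ρ_c/(ρ_m − ρ_c)) = Δ, i.e. h = Δ (ρ_m − ρ_c)/ρ_m.
h = 24.3 km × 480/3360 = 3.47 km.

3.47 km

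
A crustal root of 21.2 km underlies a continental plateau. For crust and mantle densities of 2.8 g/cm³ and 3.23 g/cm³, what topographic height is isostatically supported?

3.26 km

By Archimedes' principle applied to the lithosphere: ρ_c h = (ρ_m − ρ_c) r.
h = r (ρ_m − ρ_c) / ρ_c = 21.2 km × (3.23 − 2.8) / 2.8 = 3.26 km.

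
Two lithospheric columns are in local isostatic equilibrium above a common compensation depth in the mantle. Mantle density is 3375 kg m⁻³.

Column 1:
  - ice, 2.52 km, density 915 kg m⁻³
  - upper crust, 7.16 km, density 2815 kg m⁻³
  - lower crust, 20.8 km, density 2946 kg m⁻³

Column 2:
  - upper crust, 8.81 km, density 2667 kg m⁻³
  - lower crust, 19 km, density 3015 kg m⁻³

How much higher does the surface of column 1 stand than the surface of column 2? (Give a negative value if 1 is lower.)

1.79 km

For any compensation level in the mantle, the mantle terms cancel and isostasy reduces to e = (Σt_1 − Σt_2) − (Σ(ρt)_1 − Σ(ρt)_2) / ρ_m.
Σt_1 = 30.48 km; Σt_2 = 27.81 km; Σ(ρt)_1 = 83738; Σ(ρt)_2 = 80781.27 (in km·kg m⁻³).
e = (30.48 − 27.81) − (83738 − 80781.27) / 3375 = 1.79 km.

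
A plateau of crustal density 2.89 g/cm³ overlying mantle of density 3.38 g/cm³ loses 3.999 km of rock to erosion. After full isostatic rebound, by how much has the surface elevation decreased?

Rebound u = e ρ_c/ρ_m = 3.999 km × 2.89/3.38 = 3.419 km.
Net surface drop = e − u = 3.999 km − 3.419 km = e (ρ_m − ρ_c)/ρ_m = 0.58 km.

0.58 km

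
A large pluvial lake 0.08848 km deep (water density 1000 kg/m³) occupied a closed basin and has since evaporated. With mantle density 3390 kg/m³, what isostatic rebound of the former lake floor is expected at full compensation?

u = d ρ_w/ρ_m = 0.08848 km × 1000/3390 = 0.0261 km.

0.0261 km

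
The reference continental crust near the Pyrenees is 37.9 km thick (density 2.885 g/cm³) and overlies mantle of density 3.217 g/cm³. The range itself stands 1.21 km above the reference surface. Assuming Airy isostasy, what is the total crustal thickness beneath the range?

49.6 km

Root depth r = h ρ_c / (ρ_m − ρ_c) = 1.21 km × 2.885 / 0.332 = 10.51 km.
Total thickness = T + h + r = 37.9 km + 1.21 km + 10.51 km = 49.6 km.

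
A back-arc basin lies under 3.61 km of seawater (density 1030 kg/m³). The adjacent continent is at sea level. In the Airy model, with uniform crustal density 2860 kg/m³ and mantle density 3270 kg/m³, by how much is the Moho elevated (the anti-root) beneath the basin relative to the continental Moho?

In Airy isostatic equilibrium: replacing crust with seawater at the top is compensated by replacing crust with mantle at the base: d (ρ_c − ρ_w) = a (ρ_m − ρ_c).
a = d (ρ_c − ρ_w)/(ρ_m − ρ_c) = 3.61 km × 1830/410 = 16.1 km.

16.1 km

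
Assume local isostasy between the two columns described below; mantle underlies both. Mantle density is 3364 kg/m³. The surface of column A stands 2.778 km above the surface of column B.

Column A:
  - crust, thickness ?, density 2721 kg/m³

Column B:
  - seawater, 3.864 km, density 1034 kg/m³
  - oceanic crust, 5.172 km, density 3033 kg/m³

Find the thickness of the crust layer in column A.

31.2 km

Take the compensation level at the base of the deeper column (depth z_c below the surface of column A) and equate Σ ρ_i t_i down to z_c; mantle fills any gap and the z_c terms cancel.
Column A: x×2721 + (z_c − 0 − x)×3364
Column B: 2.778×0 + 3.864×1034 + 5.172×3033 + (z_c − 2.778 − 9.036)×3364
The z_c×3364 term appears on both sides and cancels. Collect the known terms of each column as K = Σ(ρt)_known − 3364 × (depth of known layers): K_A = 0 − 3364×0 = 0; K_B = 19682.052 − 3364×(2.778 + 9.036) = −20060.244.
Balance: K_A − x×(3364 − 2721) = K_B, so x = (K_A − K_B)/(3364 − 2721) = 20060.2/643 = 31.2 km.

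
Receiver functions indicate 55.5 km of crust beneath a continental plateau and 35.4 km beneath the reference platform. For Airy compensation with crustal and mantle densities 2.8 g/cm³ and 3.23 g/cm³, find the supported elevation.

2.68 km

Excess crust Δ = 55.5 km − 35.4 km = 20.1 km, split between elevation h and root r with h + r = Δ.
Airy balance ρ_c h = (ρ_m − ρ_c) r gives r = h ρ_c/(ρ_m − ρ_c), so h (1 + ρ_c/(ρ_m − ρ_c)) = Δ, i.e. h = Δ (ρ_m − ρ_c)/ρ_m.
h = 20.1 km × 0.43/3.23 = 2.68 km.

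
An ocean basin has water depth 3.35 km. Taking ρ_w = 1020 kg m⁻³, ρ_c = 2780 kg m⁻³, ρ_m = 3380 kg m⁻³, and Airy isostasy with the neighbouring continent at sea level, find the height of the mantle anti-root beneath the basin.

Isostatic balance requires: replacing crust with seawater at the top is compensated by replacing crust with mantle at the base: d (ρ_c − ρ_w) = a (ρ_m − ρ_c).
a = d (ρ_c − ρ_w)/(ρ_m − ρ_c) = 3.35 km × 1760/600 = 9.83 km.

9.83 km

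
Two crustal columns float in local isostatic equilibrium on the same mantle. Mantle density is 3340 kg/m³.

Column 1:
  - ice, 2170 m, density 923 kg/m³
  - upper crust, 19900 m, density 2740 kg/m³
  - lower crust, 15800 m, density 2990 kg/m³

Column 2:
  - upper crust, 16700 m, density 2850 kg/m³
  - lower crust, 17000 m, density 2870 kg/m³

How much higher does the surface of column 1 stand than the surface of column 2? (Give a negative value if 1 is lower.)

1960 m

For any compensation level in the mantle, the mantle terms cancel and isostasy reduces to e = (Σt_1 − Σt_2) − (Σ(ρt)_1 − Σ(ρt)_2) / ρ_m.
Σt_1 = 37870 m; Σt_2 = 33700 m; Σ(ρt)_1 = 103770910; Σ(ρt)_2 = 96385000 (in m·kg/m³).
e = (37870 − 33700) − (103770910 − 96385000) / 3340 = 1960 m.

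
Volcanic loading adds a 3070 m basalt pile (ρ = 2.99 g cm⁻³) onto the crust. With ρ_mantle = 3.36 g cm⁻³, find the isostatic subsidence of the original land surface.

Subaerial loading: s = t ρ_load / ρ_m.
s = 3070 m × 2.99/3.36 = 2730 m.

2730 m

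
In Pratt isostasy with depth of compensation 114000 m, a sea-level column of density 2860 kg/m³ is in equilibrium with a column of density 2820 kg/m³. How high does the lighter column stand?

1620 m

ρ_ref D = ρ (D + h) → h = D (ρ_ref − ρ)/ρ.
h = 114000 m × (2860 − 2820)/2820 = 1620 m.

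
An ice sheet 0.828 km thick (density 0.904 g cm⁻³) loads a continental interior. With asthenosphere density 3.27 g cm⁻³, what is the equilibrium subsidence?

0.229 km

Balancing pressure at the compensation depth: the ice load ρ_ice t is balanced by mantle displaced below, ρ_m s.
s = t ρ_ice / ρ_m = 0.828 km × 0.904/3.27 = 0.229 km.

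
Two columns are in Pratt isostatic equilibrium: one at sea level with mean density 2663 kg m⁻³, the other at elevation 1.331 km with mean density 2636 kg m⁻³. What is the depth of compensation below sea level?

130 km

ρ_ref D = ρ (D + h) → D (ρ_ref − ρ) = ρ h.
D = ρ h/(ρ_ref − ρ) = 2636 × 1.331 km/(2663 − 2636) = 130 km.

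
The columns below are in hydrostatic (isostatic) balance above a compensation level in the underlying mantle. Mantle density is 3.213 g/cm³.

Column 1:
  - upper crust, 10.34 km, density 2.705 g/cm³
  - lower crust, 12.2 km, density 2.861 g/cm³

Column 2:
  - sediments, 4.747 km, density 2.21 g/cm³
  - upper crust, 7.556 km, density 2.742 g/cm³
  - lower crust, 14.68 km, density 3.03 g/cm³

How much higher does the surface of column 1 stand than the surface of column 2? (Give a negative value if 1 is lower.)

For any compensation level in the mantle, the mantle terms cancel and isostasy reduces to e = (Σt_1 − Σt_2) − (Σ(ρt)_1 − Σ(ρt)_2) / ρ_m.
Σt_1 = 22.54 km; Σt_2 = 26.983 km; Σ(ρt)_1 = 62.8739; Σ(ρt)_2 = 75.689822 (in km·g/cm³).
e = (22.54 − 26.983) − (62.8739 − 75.689822) / 3.213 = −0.454 km.

−0.454 km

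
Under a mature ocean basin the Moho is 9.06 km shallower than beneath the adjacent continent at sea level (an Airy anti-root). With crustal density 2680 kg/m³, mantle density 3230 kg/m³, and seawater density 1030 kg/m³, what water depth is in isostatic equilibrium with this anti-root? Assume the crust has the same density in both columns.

3.02 km

Replacing a thickness d of crust by seawater at the top must be balanced by replacing crust with mantle at the base: d (ρ_c − ρ_w) = a (ρ_m − ρ_c).
d = a (ρ_m − ρ_c)/(ρ_c − ρ_w) = 9.06 km × 550/1650 = 3.02 km.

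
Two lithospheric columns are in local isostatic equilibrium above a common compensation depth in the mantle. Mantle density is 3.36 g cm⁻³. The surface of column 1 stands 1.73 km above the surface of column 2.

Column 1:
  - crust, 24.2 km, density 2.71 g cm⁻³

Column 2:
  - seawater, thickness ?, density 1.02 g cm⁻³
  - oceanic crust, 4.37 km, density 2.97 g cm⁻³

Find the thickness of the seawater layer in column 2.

Take the compensation level at the base of the deeper column (depth z_c below the surface of column 1) and equate Σ ρ_i t_i down to z_c; mantle fills any gap and the z_c terms cancel.
Column 1: 24.2×2.71 + (z_c − 24.2)×3.36
Column 2: 1.73×0 + x×1.02 + 4.37×2.97 + (z_c − 1.73 − 4.37 − x)×3.36
The z_c×3.36 term appears on both sides and cancels. Collect the known terms of each column as K = Σ(ρt)_known − 3.36 × (depth of known layers): K_1 = 65.582 − 3.36×24.2 = −15.73; K_2 = 12.9789 − 3.36×(1.73 + 4.37) = −7.5171.
Balance: K_1 = K_2 − x×(3.36 − 1.02), so x = (K_2 − K_1)/(3.36 − 1.02) = 8.2129/2.34 = 3.51 km.

3.51 km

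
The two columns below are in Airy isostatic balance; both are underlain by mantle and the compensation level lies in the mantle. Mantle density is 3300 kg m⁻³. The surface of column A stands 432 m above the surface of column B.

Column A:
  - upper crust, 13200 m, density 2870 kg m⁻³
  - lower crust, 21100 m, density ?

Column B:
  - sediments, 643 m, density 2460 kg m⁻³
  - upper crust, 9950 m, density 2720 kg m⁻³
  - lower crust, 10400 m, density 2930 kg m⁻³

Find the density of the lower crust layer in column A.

3020 kg m⁻³

Take the compensation level at the base of the deeper column (depth z_c below the surface of column A) and equate Σ ρ_i t_i down to z_c; mantle fills any gap and the z_c terms cancel.
Column A: 13200×2870 + 21100×ρ + (z_c − 34300)×3300
Column B: 432×0 + 643×2460 + 9950×2720 + 10400×2930 + (z_c − 432 − 20993)×3300
The z_c×3300 term appears on both sides and cancels. Collect the known terms of each column as K = Σ(ρt)_known − 3300 × (depth of known layers): K_A = 37884000 − 3300×34300 = −75306000; K_B = 59117780 − 3300×(432 + 20993) = −11584720.
Balance: K_A + 21100×ρ = K_B, so ρ = (K_B − K_A)/21100 = 63721300/21100 = 3020 kg m⁻³.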